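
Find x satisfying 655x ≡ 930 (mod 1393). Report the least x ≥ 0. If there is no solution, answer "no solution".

First find gcd(655, 1393):
1393 = 2·655 + 83
655 = 7·83 + 74
83 = 1·74 + 9
74 = 8·9 + 2
9 = 4·2 + 1
2 = 2·1 + 0
gcd = 1, so a unique solution mod 1393 exists.
Back-substitute for the Bézout coefficients:
1 = 9 − 4·2
1 = −4·74 + 33·9
1 = 33·83 − 37·74
1 = −37·655 + 292·83
1 = 292·1393 − 621·655
So 655·(-621) ≡ 1 (mod 1393), giving 655⁻¹ ≡ 772.
x ≡ 655⁻¹·930 ≡ 772·930 ≡ 565 (mod 1393).

565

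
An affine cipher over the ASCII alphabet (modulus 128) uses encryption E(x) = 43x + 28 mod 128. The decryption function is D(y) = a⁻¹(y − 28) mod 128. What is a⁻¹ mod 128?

gcd(128, 43) by repeated division:
128 = 2×43 + 42
43 = 1×42 + 1
42 = 42×1 + 0
The gcd is 1. Working backward:
1 = 43 − 42
1 = −128 + 3·43
So 43·3 ≡ 1 (mod 128).

3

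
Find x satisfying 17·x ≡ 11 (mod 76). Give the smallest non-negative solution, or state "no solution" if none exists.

23

First find gcd(17, 76):
76 = 4·17 + 8
17 = 2·8 + 1
8 = 8·1 + 0
gcd = 1, so a unique solution mod 76 exists.
Back-substitute for the Bézout coefficients:
1 = 17 − 2·8
1 = −2·76 + 9·17
So 17·(9) ≡ 1 (mod 76), giving 17⁻¹ ≡ 9.
x ≡ 17⁻¹·11 ≡ 9·11 ≡ 23 (mod 76).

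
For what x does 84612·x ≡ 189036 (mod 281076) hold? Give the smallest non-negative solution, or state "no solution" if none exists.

16107

First find gcd(84612, 281076):
281076 = 3*84612 + 27240
84612 = 3*27240 + 2892
27240 = 9*2892 + 1212
2892 = 2*1212 + 468
1212 = 2*468 + 276
468 = 1*276 + 192
276 = 1*192 + 84
192 = 2*84 + 24
84 = 3*24 + 12
24 = 2*12 + 0
gcd = 12 and 12 | 189036, so solutions exist. Divide through by 12: 7051x ≡ 15753 (mod 23423).
Now find 7051⁻¹ mod 23423:
23423 = 3*7051 + 2270
7051 = 3*2270 + 241
2270 = 9*241 + 101
241 = 2*101 + 39
101 = 2*39 + 23
39 = 1*23 + 16
23 = 1*16 + 7
16 = 2*7 + 2
7 = 3*2 + 1
2 = 2*1 + 0
Back-substitute:
1 = 7 − 3·2
1 = −3·16 + 7·7
1 = 7·23 − 10·16
1 = −10·39 + 17·23
1 = 17·101 − 44·39
1 = −44·241 + 105·101
1 = 105·2270 − 989·241
1 = −989·7051 + 3072·2270
1 = 3072·23423 − 10205·7051
So 7051·(-10205) ≡ 1 (mod 23423), i.e. 7051⁻¹ ≡ 13218.
Then x ≡ 13218·15753 ≡ 16107 (mod 23423); the smallest non-negative solution is x = 16107.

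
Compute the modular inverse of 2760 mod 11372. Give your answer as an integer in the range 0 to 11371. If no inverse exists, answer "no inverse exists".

no inverse exists

Euclidean algorithm on 11372, 2760:
11372 = 4×2760 + 332
2760 = 8×332 + 104
332 = 3×104 + 20
104 = 5×20 + 4
20 = 5×4 + 0
gcd(2760, 11372) = 4 ≠ 1, so 2760 has no multiplicative inverse modulo 11372.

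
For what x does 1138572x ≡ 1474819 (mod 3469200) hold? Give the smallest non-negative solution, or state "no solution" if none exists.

gcd(1138572, 3469200):
3469200 = 3*1138572 + 53484
1138572 = 21*53484 + 15408
53484 = 3*15408 + 7260
15408 = 2*7260 + 888
7260 = 8*888 + 156
888 = 5*156 + 108
156 = 1*108 + 48
108 = 2*48 + 12
48 = 4*12 + 0
gcd = 12, but 12 ∤ 1474819, so the congruence has no solution.

no solution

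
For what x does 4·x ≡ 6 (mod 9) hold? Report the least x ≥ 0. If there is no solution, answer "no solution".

First find gcd(4, 9):
9 = 2·4 + 1
4 = 4·1 + 0
gcd = 1, so a unique solution mod 9 exists.
Back-substitute for the Bézout coefficients:
1 = 9 − 2·4
So 4·(-2) ≡ 1 (mod 9), giving 4⁻¹ ≡ 7.
x ≡ 4⁻¹·6 ≡ 7·6 ≡ 6 (mod 9).

6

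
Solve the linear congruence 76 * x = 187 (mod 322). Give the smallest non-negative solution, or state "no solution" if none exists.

no solution

gcd(76, 322):
322 = 4·76 + 18
76 = 4·18 + 4
18 = 4·4 + 2
4 = 2·2 + 0
gcd = 2, but 2 ∤ 187, so the congruence has no solution.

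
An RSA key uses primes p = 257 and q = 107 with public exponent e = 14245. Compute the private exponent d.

8237

φ(n) = (p−1)(q−1) = 256·106 = 27136.
Need d with 14245·d ≡ 1 (mod 27136). Apply the extended Euclidean algorithm:
27136 = 1*14245 + 12891
14245 = 1*12891 + 1354
12891 = 9*1354 + 705
1354 = 1*705 + 649
705 = 1*649 + 56
649 = 11*56 + 33
56 = 1*33 + 23
33 = 1*23 + 10
23 = 2*10 + 3
10 = 3*3 + 1
3 = 3*1 + 0
Back-substitute:
1 = 10 − 3·3
1 = −3·23 + 7·10
1 = 7·33 − 10·23
1 = −10·56 + 17·33
1 = 17·649 − 197·56
1 = −197·705 + 214·649
1 = 214·1354 − 411·705
1 = −411·12891 + 3913·1354
1 = 3913·14245 − 4324·12891
1 = −4324·27136 + 8237·14245
So 14245·8237 ≡ 1 (mod 27136), hence d = 8237.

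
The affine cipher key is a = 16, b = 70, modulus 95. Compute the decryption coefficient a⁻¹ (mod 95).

gcd(95, 16) by repeated division:
95 = 5·16 + 15
16 = 1·15 + 1
15 = 15·1 + 0
The gcd is 1. Working backward:
1 = 16 − 15
1 = −95 + 6·16
So 16·6 ≡ 1 (mod 95).

6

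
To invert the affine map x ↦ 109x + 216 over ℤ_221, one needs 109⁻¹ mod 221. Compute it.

73

Apply the Euclidean algorithm to 221 and 109:
221 = 2*109 + 3
109 = 36*3 + 1
3 = 3*1 + 0
The gcd is 1. Working backward:
1 = 109 − 36·3
1 = −36·221 + 73·109
So 109·73 ≡ 1 (mod 221).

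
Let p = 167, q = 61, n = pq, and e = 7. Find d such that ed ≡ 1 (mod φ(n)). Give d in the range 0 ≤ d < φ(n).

1423

φ(n) = (p−1)(q−1) = 166·60 = 9960.
Need d with 7·d ≡ 1 (mod 9960). Apply the extended Euclidean algorithm:
9960 = 1422*7 + 6
7 = 1*6 + 1
6 = 6*1 + 0
Back-substitute:
1 = 7 − 6
1 = −9960 + 1423·7
So 7·1423 ≡ 1 (mod 9960), hence d = 1423.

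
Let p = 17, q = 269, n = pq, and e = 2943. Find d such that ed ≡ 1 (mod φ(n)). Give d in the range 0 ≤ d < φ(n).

1983

φ(n) = (p−1)(q−1) = 16·268 = 4288.
Need d with 2943·d ≡ 1 (mod 4288). Apply the extended Euclidean algorithm:
4288 = 1×2943 + 1345
2943 = 2×1345 + 253
1345 = 5×253 + 80
253 = 3×80 + 13
80 = 6×13 + 2
13 = 6×2 + 1
2 = 2×1 + 0
Back-substitute:
1 = 13 − 6·2
1 = −6·80 + 37·13
1 = 37·253 − 117·80
1 = −117·1345 + 622·253
1 = 622·2943 − 1361·1345
1 = −1361·4288 + 1983·2943
So 2943·1983 ≡ 1 (mod 4288), hence d = 1983.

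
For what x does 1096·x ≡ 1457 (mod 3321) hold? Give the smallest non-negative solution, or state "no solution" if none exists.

2786

First find gcd(1096, 3321):
3321 = 3*1096 + 33
1096 = 33*33 + 7
33 = 4*7 + 5
7 = 1*5 + 2
5 = 2*2 + 1
2 = 2*1 + 0
gcd = 1, so a unique solution mod 3321 exists.
Back-substitute for the Bézout coefficients:
1 = 5 − 2·2
1 = −2·7 + 3·5
1 = 3·33 − 14·7
1 = −14·1096 + 465·33
1 = 465·3321 − 1409·1096
So 1096·(-1409) ≡ 1 (mod 3321), giving 1096⁻¹ ≡ 1912.
x ≡ 1096⁻¹·1457 ≡ 1912·1457 ≡ 2786 (mod 3321).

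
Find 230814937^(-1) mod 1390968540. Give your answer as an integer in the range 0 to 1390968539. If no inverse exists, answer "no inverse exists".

Extended Euclidean algorithm:
1390968540 = 6*230814937 + 6078918
230814937 = 37*6078918 + 5894971
6078918 = 1*5894971 + 183947
5894971 = 32*183947 + 8667
183947 = 21*8667 + 1940
8667 = 4*1940 + 907
1940 = 2*907 + 126
907 = 7*126 + 25
126 = 5*25 + 1
25 = 25*1 + 0
The gcd is 1. Working backward:
1 = 126 − 5·25
1 = −5·907 + 36·126
1 = 36·1940 − 77·907
1 = −77·8667 + 344·1940
1 = 344·183947 − 7301·8667
1 = −7301·5894971 + 233976·183947
1 = 233976·6078918 − 241277·5894971
1 = −241277·230814937 + 9161225·6078918
1 = 9161225·1390968540 − 55208627·230814937
Thus 230814937·(-55208627) ≡ 1 (mod 1390968540); reducing, -55208627 mod 1390968540 = 1335759913.

1335759913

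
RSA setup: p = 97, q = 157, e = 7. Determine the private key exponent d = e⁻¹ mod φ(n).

4279

φ(n) = (p−1)(q−1) = 96·156 = 14976.
Need d with 7·d ≡ 1 (mod 14976). Apply the extended Euclidean algorithm:
14976 = 2139·7 + 3
7 = 2·3 + 1
3 = 3·1 + 0
Back-substitute:
1 = 7 − 2·3
1 = −2·14976 + 4279·7
So 7·4279 ≡ 1 (mod 14976), hence d = 4279.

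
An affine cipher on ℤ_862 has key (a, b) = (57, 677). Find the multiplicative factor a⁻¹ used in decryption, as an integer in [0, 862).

121

gcd(862, 57) by repeated division:
862 = 15*57 + 7
57 = 8*7 + 1
7 = 7*1 + 0
Since gcd(57, 862) = 1, back-substitute to write 1 as a combination:
1 = 57 − 8·7
1 = −8·862 + 121·57
So 57·121 ≡ 1 (mod 862).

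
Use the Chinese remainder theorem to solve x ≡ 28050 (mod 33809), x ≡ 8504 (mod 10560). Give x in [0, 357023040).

Write x = 28050 + 33809·k. Then 33809·k ≡ 8504 − 28050 ≡ 1574 (mod 10560).
Need 33809⁻¹ mod 10560. Extended Euclid on (10560, 2129):
10560 = 4·2129 + 2044
2129 = 1·2044 + 85
2044 = 24·85 + 4
85 = 21·4 + 1
4 = 4·1 + 0
Back-substitute:
1 = 85 − 21·4
1 = −21·2044 + 505·85
1 = 505·2129 − 526·2044
1 = −526·10560 + 2609·2129
33809⁻¹ ≡ 2609 (mod 10560), so k ≡ 2609·1574 ≡ 9286 (mod 10560).
x = 28050 + 33809·9286 = 313978424.

313978424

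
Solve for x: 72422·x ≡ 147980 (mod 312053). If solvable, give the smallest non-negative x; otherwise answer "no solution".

First find gcd(72422, 312053):
312053 = 4·72422 + 22365
72422 = 3·22365 + 5327
22365 = 4·5327 + 1057
5327 = 5·1057 + 42
1057 = 25·42 + 7
42 = 6·7 + 0
gcd = 7 and 7 | 147980, so solutions exist. Divide through by 7: 10346x ≡ 21140 (mod 44579).
Now find 10346⁻¹ mod 44579:
44579 = 4·10346 + 3195
10346 = 3·3195 + 761
3195 = 4·761 + 151
761 = 5·151 + 6
151 = 25·6 + 1
6 = 6·1 + 0
Back-substitute:
1 = 151 − 25·6
1 = −25·761 + 126·151
1 = 126·3195 − 529·761
1 = −529·10346 + 1713·3195
1 = 1713·44579 − 7381·10346
So 10346·(-7381) ≡ 1 (mod 44579), i.e. 10346⁻¹ ≡ 37198.
Then x ≡ 37198·21140 ≡ 36739 (mod 44579); the smallest non-negative solution is x = 36739.

36739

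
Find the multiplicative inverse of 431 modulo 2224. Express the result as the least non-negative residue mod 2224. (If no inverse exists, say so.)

2095

Apply the Euclidean algorithm to 2224 and 431:
2224 = 5·431 + 69
431 = 6·69 + 17
69 = 4·17 + 1
17 = 17·1 + 0
The gcd is 1. Working backward:
1 = 69 − 4·17
1 = −4·431 + 25·69
1 = 25·2224 − 129·431
So 431·(-129) ≡ 1 (mod 2224), and -129 ≡ 2095 (mod 2224).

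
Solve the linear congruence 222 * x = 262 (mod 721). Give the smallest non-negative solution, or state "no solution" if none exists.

261

First find gcd(222, 721):
721 = 3×222 + 55
222 = 4×55 + 2
55 = 27×2 + 1
2 = 2×1 + 0
gcd = 1, so a unique solution mod 721 exists.
Back-substitute for the Bézout coefficients:
1 = 55 − 27·2
1 = −27·222 + 109·55
1 = 109·721 − 354·222
So 222·(-354) ≡ 1 (mod 721), giving 222⁻¹ ≡ 367.
x ≡ 222⁻¹·262 ≡ 367·262 ≡ 261 (mod 721).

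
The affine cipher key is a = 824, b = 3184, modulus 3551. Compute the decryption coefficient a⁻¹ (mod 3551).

gcd(3551, 824) by repeated division:
3551 = 4·824 + 255
824 = 3·255 + 59
255 = 4·59 + 19
59 = 3·19 + 2
19 = 9·2 + 1
2 = 2·1 + 0
gcd = 1, so the inverse exists. Back-substitute:
1 = 19 − 9·2
1 = −9·59 + 28·19
1 = 28·255 − 121·59
1 = −121·824 + 391·255
1 = 391·3551 − 1685·824
Hence 824⁻¹ ≡ -1685 ≡ 1866 (mod 3551).

1866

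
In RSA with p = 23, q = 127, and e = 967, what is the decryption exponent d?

φ(n) = (p−1)(q−1) = 22·126 = 2772.
Need d with 967·d ≡ 1 (mod 2772). Apply the extended Euclidean algorithm:
2772 = 2*967 + 838
967 = 1*838 + 129
838 = 6*129 + 64
129 = 2*64 + 1
64 = 64*1 + 0
Back-substitute:
1 = 129 − 2·64
1 = −2·838 + 13·129
1 = 13·967 − 15·838
1 = −15·2772 + 43·967
So 967·43 ≡ 1 (mod 2772), hence d = 43.

43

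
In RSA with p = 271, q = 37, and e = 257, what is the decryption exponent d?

φ(n) = (p−1)(q−1) = 270·36 = 9720.
Need d with 257·d ≡ 1 (mod 9720). Apply the extended Euclidean algorithm:
9720 = 37*257 + 211
257 = 1*211 + 46
211 = 4*46 + 27
46 = 1*27 + 19
27 = 1*19 + 8
19 = 2*8 + 3
8 = 2*3 + 2
3 = 1*2 + 1
2 = 2*1 + 0
Back-substitute:
1 = 3 − 2
1 = −8 + 3·3
1 = 3·19 − 7·8
1 = −7·27 + 10·19
1 = 10·46 − 17·27
1 = −17·211 + 78·46
1 = 78·257 − 95·211
1 = −95·9720 + 3593·257
So 257·3593 ≡ 1 (mod 9720), hence d = 3593.

3593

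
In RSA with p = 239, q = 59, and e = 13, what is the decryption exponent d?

φ(n) = (p−1)(q−1) = 238·58 = 13804.
Need d with 13·d ≡ 1 (mod 13804). Apply the extended Euclidean algorithm:
13804 = 1061×13 + 11
13 = 1×11 + 2
11 = 5×2 + 1
2 = 2×1 + 0
Back-substitute:
1 = 11 − 5·2
1 = −5·13 + 6·11
1 = 6·13804 − 6371·13
So 13·(-6371) ≡ 1 (mod 13804), hence d ≡ -6371 ≡ 7433 (mod 13804).

7433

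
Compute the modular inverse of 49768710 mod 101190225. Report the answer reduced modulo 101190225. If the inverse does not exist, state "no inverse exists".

Euclidean algorithm on 101190225, 49768710:
101190225 = 2·49768710 + 1652805
49768710 = 30·1652805 + 184560
1652805 = 8·184560 + 176325
184560 = 1·176325 + 8235
176325 = 21·8235 + 3390
8235 = 2·3390 + 1455
3390 = 2·1455 + 480
1455 = 3·480 + 15
480 = 32·15 + 0
Since gcd = 15 > 1, 49768710 is not a unit mod 101190225.

no inverse exists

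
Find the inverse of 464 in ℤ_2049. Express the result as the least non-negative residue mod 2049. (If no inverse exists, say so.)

Run Euclid on (2049, 464):
2049 = 4×464 + 193
464 = 2×193 + 78
193 = 2×78 + 37
78 = 2×37 + 4
37 = 9×4 + 1
4 = 4×1 + 0
The gcd is 1. Working backward:
1 = 37 − 9·4
1 = −9·78 + 19·37
1 = 19·193 − 47·78
1 = −47·464 + 113·193
1 = 113·2049 − 499·464
So 464·(-499) ≡ 1 (mod 2049), and -499 ≡ 1550 (mod 2049).

1550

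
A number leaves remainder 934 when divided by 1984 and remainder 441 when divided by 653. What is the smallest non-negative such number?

272742

Write x = 934 + 1984·k. Then 1984·k ≡ 441 − 934 ≡ 160 (mod 653).
Need 1984⁻¹ mod 653. Extended Euclid on (653, 25):
653 = 26×25 + 3
25 = 8×3 + 1
3 = 3×1 + 0
Back-substitute:
1 = 25 − 8·3
1 = −8·653 + 209·25
1984⁻¹ ≡ 209 (mod 653), so k ≡ 209·160 ≡ 137 (mod 653).
x = 934 + 1984·137 = 272742.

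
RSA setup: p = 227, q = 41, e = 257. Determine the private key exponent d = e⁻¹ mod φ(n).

7633

φ(n) = (p−1)(q−1) = 226·40 = 9040.
Need d with 257·d ≡ 1 (mod 9040). Apply the extended Euclidean algorithm:
9040 = 35·257 + 45
257 = 5·45 + 32
45 = 1·32 + 13
32 = 2·13 + 6
13 = 2·6 + 1
6 = 6·1 + 0
Back-substitute:
1 = 13 − 2·6
1 = −2·32 + 5·13
1 = 5·45 − 7·32
1 = −7·257 + 40·45
1 = 40·9040 − 1407·257
So 257·(-1407) ≡ 1 (mod 9040), hence d ≡ -1407 ≡ 7633 (mod 9040).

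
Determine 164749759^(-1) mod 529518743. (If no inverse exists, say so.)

398016770

Run Euclid on (529518743, 164749759):
529518743 = 3*164749759 + 35269466
164749759 = 4*35269466 + 23671895
35269466 = 1*23671895 + 11597571
23671895 = 2*11597571 + 476753
11597571 = 24*476753 + 155499
476753 = 3*155499 + 10256
155499 = 15*10256 + 1659
10256 = 6*1659 + 302
1659 = 5*302 + 149
302 = 2*149 + 4
149 = 37*4 + 1
4 = 4*1 + 0
Since gcd(164749759, 529518743) = 1, back-substitute to write 1 as a combination:
1 = 149 − 37·4
1 = −37·302 + 75·149
1 = 75·1659 − 412·302
1 = −412·10256 + 2547·1659
1 = 2547·155499 − 38617·10256
1 = −38617·476753 + 118398·155499
1 = 118398·11597571 − 2880169·476753
1 = −2880169·23671895 + 5878736·11597571
1 = 5878736·35269466 − 8758905·23671895
1 = −8758905·164749759 + 40914356·35269466
1 = 40914356·529518743 − 131501973·164749759
Thus 164749759·(-131501973) ≡ 1 (mod 529518743); reducing, -131501973 mod 529518743 = 398016770.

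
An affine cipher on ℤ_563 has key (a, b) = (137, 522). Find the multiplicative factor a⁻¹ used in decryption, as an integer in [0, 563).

300

gcd(563, 137) by repeated division:
563 = 4*137 + 15
137 = 9*15 + 2
15 = 7*2 + 1
2 = 2*1 + 0
gcd = 1, so the inverse exists. Back-substitute:
1 = 15 − 7·2
1 = −7·137 + 64·15
1 = 64·563 − 263·137
So 137·(-263) ≡ 1 (mod 563), and -263 ≡ 300 (mod 563).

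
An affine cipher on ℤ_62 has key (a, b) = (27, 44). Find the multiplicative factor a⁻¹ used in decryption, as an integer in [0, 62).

23

Run Euclid on (62, 27):
62 = 2*27 + 8
27 = 3*8 + 3
8 = 2*3 + 2
3 = 1*2 + 1
2 = 2*1 + 0
Since gcd(27, 62) = 1, back-substitute to write 1 as a combination:
1 = 3 − 2
1 = −8 + 3·3
1 = 3·27 − 10·8
1 = −10·62 + 23·27
So 27·23 ≡ 1 (mod 62).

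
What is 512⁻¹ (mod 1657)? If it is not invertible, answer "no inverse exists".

gcd(1657, 512) by repeated division:
1657 = 3×512 + 121
512 = 4×121 + 28
121 = 4×28 + 9
28 = 3×9 + 1
9 = 9×1 + 0
The gcd is 1. Working backward:
1 = 28 − 3·9
1 = −3·121 + 13·28
1 = 13·512 − 55·121
1 = −55·1657 + 178·512
So 512·178 ≡ 1 (mod 1657).

178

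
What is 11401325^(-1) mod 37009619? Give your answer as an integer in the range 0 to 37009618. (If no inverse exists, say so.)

gcd(37009619, 11401325) by repeated division:
37009619 = 3·11401325 + 2805644
11401325 = 4·2805644 + 178749
2805644 = 15·178749 + 124409
178749 = 1·124409 + 54340
124409 = 2·54340 + 15729
54340 = 3·15729 + 7153
15729 = 2·7153 + 1423
7153 = 5·1423 + 38
1423 = 37·38 + 17
38 = 2·17 + 4
17 = 4·4 + 1
4 = 4·1 + 0
gcd = 1, so the inverse exists. Back-substitute:
1 = 17 − 4·4
1 = −4·38 + 9·17
1 = 9·1423 − 337·38
1 = −337·7153 + 1694·1423
1 = 1694·15729 − 3725·7153
1 = −3725·54340 + 12869·15729
1 = 12869·124409 − 29463·54340
1 = −29463·178749 + 42332·124409
1 = 42332·2805644 − 664443·178749
1 = −664443·11401325 + 2700104·2805644
1 = 2700104·37009619 − 8764755·11401325
Hence 11401325⁻¹ ≡ -8764755 ≡ 28244864 (mod 37009619).

28244864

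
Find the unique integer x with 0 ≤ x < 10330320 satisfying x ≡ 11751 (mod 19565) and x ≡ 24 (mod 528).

Write x = 11751 + 19565·k. Then 19565·k ≡ 24 − 11751 ≡ 417 (mod 528).
Need 19565⁻¹ mod 528. Extended Euclid on (528, 29):
528 = 18×29 + 6
29 = 4×6 + 5
6 = 1×5 + 1
5 = 5×1 + 0
Back-substitute:
1 = 6 − 5
1 = −29 + 5·6
1 = 5·528 − 91·29
19565⁻¹ ≡ 437 (mod 528), so k ≡ 437·417 ≡ 69 (mod 528).
x = 11751 + 19565·69 = 1361736.

1361736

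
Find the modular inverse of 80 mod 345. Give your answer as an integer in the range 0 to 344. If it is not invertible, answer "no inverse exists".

Euclidean algorithm on 345, 80:
345 = 4·80 + 25
80 = 3·25 + 5
25 = 5·5 + 0
Since gcd = 5 > 1, 80 is not a unit mod 345.

no inverse exists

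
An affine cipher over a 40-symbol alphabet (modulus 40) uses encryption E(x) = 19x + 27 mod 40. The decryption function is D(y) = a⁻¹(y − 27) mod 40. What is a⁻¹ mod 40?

19

Apply the Euclidean algorithm to 40 and 19:
40 = 2×19 + 2
19 = 9×2 + 1
2 = 2×1 + 0
The gcd is 1. Working backward:
1 = 19 − 9·2
1 = −9·40 + 19·19
So 19·19 ≡ 1 (mod 40).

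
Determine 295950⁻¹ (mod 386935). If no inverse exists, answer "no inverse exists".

Euclidean algorithm on 386935, 295950:
386935 = 1·295950 + 90985
295950 = 3·90985 + 22995
90985 = 3·22995 + 22000
22995 = 1·22000 + 995
22000 = 22·995 + 110
995 = 9·110 + 5
110 = 22·5 + 0
Since gcd = 5 > 1, 295950 is not a unit mod 386935.

no inverse exists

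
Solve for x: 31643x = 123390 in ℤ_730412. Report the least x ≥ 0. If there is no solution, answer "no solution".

694522

First find gcd(31643, 730412):
730412 = 23*31643 + 2623
31643 = 12*2623 + 167
2623 = 15*167 + 118
167 = 1*118 + 49
118 = 2*49 + 20
49 = 2*20 + 9
20 = 2*9 + 2
9 = 4*2 + 1
2 = 2*1 + 0
gcd = 1, so a unique solution mod 730412 exists.
Back-substitute for the Bézout coefficients:
1 = 9 − 4·2
1 = −4·20 + 9·9
1 = 9·49 − 22·20
1 = −22·118 + 53·49
1 = 53·167 − 75·118
1 = −75·2623 + 1178·167
1 = 1178·31643 − 14211·2623
1 = −14211·730412 + 328031·31643
So 31643·(328031) ≡ 1 (mod 730412), giving 31643⁻¹ ≡ 328031.
x ≡ 31643⁻¹·123390 ≡ 328031·123390 ≡ 694522 (mod 730412).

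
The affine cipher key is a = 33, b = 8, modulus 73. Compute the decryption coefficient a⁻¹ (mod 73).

31

gcd(73, 33) by repeated division:
73 = 2*33 + 7
33 = 4*7 + 5
7 = 1*5 + 2
5 = 2*2 + 1
2 = 2*1 + 0
The gcd is 1. Working backward:
1 = 5 − 2·2
1 = −2·7 + 3·5
1 = 3·33 − 14·7
1 = −14·73 + 31·33
So 33·31 ≡ 1 (mod 73).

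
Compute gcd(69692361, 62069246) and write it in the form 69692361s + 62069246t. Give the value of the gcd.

1

Euclidean algorithm:
69692361 = 1×62069246 + 7623115
62069246 = 8×7623115 + 1084326
7623115 = 7×1084326 + 32833
1084326 = 33×32833 + 837
32833 = 39×837 + 190
837 = 4×190 + 77
190 = 2×77 + 36
77 = 2×36 + 5
36 = 7×5 + 1
5 = 5×1 + 0
gcd(69692361, 62069246) = 1.
Working backward:
1 = 36 − 7·5
1 = −7·77 + 15·36
1 = 15·190 − 37·77
1 = −37·837 + 163·190
1 = 163·32833 − 6394·837
1 = −6394·1084326 + 211165·32833
1 = 211165·7623115 − 1484549·1084326
1 = −1484549·62069246 + 12087557·7623115
1 = 12087557·69692361 − 13572106·62069246
So 1 = (12087557)·69692361 + (-13572106)·62069246.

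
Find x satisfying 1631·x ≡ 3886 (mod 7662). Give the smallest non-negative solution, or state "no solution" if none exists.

6800

First find gcd(1631, 7662):
7662 = 4·1631 + 1138
1631 = 1·1138 + 493
1138 = 2·493 + 152
493 = 3·152 + 37
152 = 4·37 + 4
37 = 9·4 + 1
4 = 4·1 + 0
gcd = 1, so a unique solution mod 7662 exists.
Back-substitute for the Bézout coefficients:
1 = 37 − 9·4
1 = −9·152 + 37·37
1 = 37·493 − 120·152
1 = −120·1138 + 277·493
1 = 277·1631 − 397·1138
1 = −397·7662 + 1865·1631
So 1631·(1865) ≡ 1 (mod 7662), giving 1631⁻¹ ≡ 1865.
x ≡ 1631⁻¹·3886 ≡ 1865·3886 ≡ 6800 (mod 7662).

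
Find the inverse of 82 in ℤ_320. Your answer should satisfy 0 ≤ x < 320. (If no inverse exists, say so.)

Euclidean algorithm on 320, 82:
320 = 3×82 + 74
82 = 1×74 + 8
74 = 9×8 + 2
8 = 4×2 + 0
The gcd is 2, not 1, hence no inverse exists.

no inverse exists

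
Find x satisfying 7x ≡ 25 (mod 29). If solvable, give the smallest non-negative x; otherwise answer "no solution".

16

First find gcd(7, 29):
29 = 4·7 + 1
7 = 7·1 + 0
gcd = 1, so a unique solution mod 29 exists.
Back-substitute for the Bézout coefficients:
1 = 29 − 4·7
So 7·(-4) ≡ 1 (mod 29), giving 7⁻¹ ≡ 25.
x ≡ 7⁻¹·25 ≡ 25·25 ≡ 16 (mod 29).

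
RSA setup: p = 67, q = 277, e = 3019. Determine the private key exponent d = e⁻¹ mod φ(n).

φ(n) = (p−1)(q−1) = 66·276 = 18216.
Need d with 3019·d ≡ 1 (mod 18216). Apply the extended Euclidean algorithm:
18216 = 6*3019 + 102
3019 = 29*102 + 61
102 = 1*61 + 41
61 = 1*41 + 20
41 = 2*20 + 1
20 = 20*1 + 0
Back-substitute:
1 = 41 − 2·20
1 = −2·61 + 3·41
1 = 3·102 − 5·61
1 = −5·3019 + 148·102
1 = 148·18216 − 893·3019
So 3019·(-893) ≡ 1 (mod 18216), hence d ≡ -893 ≡ 17323 (mod 18216).

17323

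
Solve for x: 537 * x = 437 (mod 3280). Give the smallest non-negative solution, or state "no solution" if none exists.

First find gcd(537, 3280):
3280 = 6·537 + 58
537 = 9·58 + 15
58 = 3·15 + 13
15 = 1·13 + 2
13 = 6·2 + 1
2 = 2·1 + 0
gcd = 1, so a unique solution mod 3280 exists.
Back-substitute for the Bézout coefficients:
1 = 13 − 6·2
1 = −6·15 + 7·13
1 = 7·58 − 27·15
1 = −27·537 + 250·58
1 = 250·3280 − 1527·537
So 537·(-1527) ≡ 1 (mod 3280), giving 537⁻¹ ≡ 1753.
x ≡ 537⁻¹·437 ≡ 1753·437 ≡ 1821 (mod 3280).

1821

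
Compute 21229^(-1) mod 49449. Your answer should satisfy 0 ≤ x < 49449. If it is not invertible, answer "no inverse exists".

15646

Apply the Euclidean algorithm to 49449 and 21229:
49449 = 2·21229 + 6991
21229 = 3·6991 + 256
6991 = 27·256 + 79
256 = 3·79 + 19
79 = 4·19 + 3
19 = 6·3 + 1
3 = 3·1 + 0
Since gcd(21229, 49449) = 1, back-substitute to write 1 as a combination:
1 = 19 − 6·3
1 = −6·79 + 25·19
1 = 25·256 − 81·79
1 = −81·6991 + 2212·256
1 = 2212·21229 − 6717·6991
1 = −6717·49449 + 15646·21229
So 21229·15646 ≡ 1 (mod 49449).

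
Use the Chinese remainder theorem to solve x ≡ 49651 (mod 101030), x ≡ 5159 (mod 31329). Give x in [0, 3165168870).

2532265571

Write x = 49651 + 101030·k. Then 101030·k ≡ 5159 − 49651 ≡ 18166 (mod 31329).
Need 101030⁻¹ mod 31329. Extended Euclid on (31329, 7043):
31329 = 4·7043 + 3157
7043 = 2·3157 + 729
3157 = 4·729 + 241
729 = 3·241 + 6
241 = 40·6 + 1
6 = 6·1 + 0
Back-substitute:
1 = 241 − 40·6
1 = −40·729 + 121·241
1 = 121·3157 − 524·729
1 = −524·7043 + 1169·3157
1 = 1169·31329 − 5200·7043
101030⁻¹ ≡ 26129 (mod 31329), so k ≡ 26129·18166 ≡ 25064 (mod 31329).
x = 49651 + 101030·25064 = 2532265571.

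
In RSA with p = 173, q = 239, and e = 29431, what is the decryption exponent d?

φ(n) = (p−1)(q−1) = 172·238 = 40936.
Need d with 29431·d ≡ 1 (mod 40936). Apply the extended Euclidean algorithm:
40936 = 1×29431 + 11505
29431 = 2×11505 + 6421
11505 = 1×6421 + 5084
6421 = 1×5084 + 1337
5084 = 3×1337 + 1073
1337 = 1×1073 + 264
1073 = 4×264 + 17
264 = 15×17 + 9
17 = 1×9 + 8
9 = 1×8 + 1
8 = 8×1 + 0
Back-substitute:
1 = 9 − 8
1 = −17 + 2·9
1 = 2·264 − 31·17
1 = −31·1073 + 126·264
1 = 126·1337 − 157·1073
1 = −157·5084 + 597·1337
1 = 597·6421 − 754·5084
1 = −754·11505 + 1351·6421
1 = 1351·29431 − 3456·11505
1 = −3456·40936 + 4807·29431
So 29431·4807 ≡ 1 (mod 40936), hence d = 4807.

4807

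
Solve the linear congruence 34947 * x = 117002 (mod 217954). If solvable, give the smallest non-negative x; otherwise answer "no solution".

no solution

gcd(34947, 217954):
217954 = 6*34947 + 8272
34947 = 4*8272 + 1859
8272 = 4*1859 + 836
1859 = 2*836 + 187
836 = 4*187 + 88
187 = 2*88 + 11
88 = 8*11 + 0
gcd = 11, but 11 ∤ 117002, so the congruence has no solution.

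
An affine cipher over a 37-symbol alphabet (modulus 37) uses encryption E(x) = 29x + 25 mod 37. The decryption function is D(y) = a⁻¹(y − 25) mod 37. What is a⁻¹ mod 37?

Apply the Euclidean algorithm to 37 and 29:
37 = 1·29 + 8
29 = 3·8 + 5
8 = 1·5 + 3
5 = 1·3 + 2
3 = 1·2 + 1
2 = 2·1 + 0
gcd = 1, so the inverse exists. Back-substitute:
1 = 3 − 2
1 = −5 + 2·3
1 = 2·8 − 3·5
1 = −3·29 + 11·8
1 = 11·37 − 14·29
Thus 29·(-14) ≡ 1 (mod 37); reducing, -14 mod 37 = 23.

23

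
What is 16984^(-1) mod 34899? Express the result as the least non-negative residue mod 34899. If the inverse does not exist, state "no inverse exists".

24553

Run Euclid on (34899, 16984):
34899 = 2×16984 + 931
16984 = 18×931 + 226
931 = 4×226 + 27
226 = 8×27 + 10
27 = 2×10 + 7
10 = 1×7 + 3
7 = 2×3 + 1
3 = 3×1 + 0
Since gcd(16984, 34899) = 1, back-substitute to write 1 as a combination:
1 = 7 − 2·3
1 = −2·10 + 3·7
1 = 3·27 − 8·10
1 = −8·226 + 67·27
1 = 67·931 − 276·226
1 = −276·16984 + 5035·931
1 = 5035·34899 − 10346·16984
Hence 16984⁻¹ ≡ -10346 ≡ 24553 (mod 34899).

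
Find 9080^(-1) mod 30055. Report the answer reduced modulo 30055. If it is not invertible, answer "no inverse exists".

Compute gcd(9080, 30055):
30055 = 3·9080 + 2815
9080 = 3·2815 + 635
2815 = 4·635 + 275
635 = 2·275 + 85
275 = 3·85 + 20
85 = 4·20 + 5
20 = 4·5 + 0
gcd(9080, 30055) = 5 ≠ 1, so 9080 has no multiplicative inverse modulo 30055.

no inverse exists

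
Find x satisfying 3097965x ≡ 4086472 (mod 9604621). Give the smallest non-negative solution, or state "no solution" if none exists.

262265

First find gcd(3097965, 9604621):
9604621 = 3·3097965 + 310726
3097965 = 9·310726 + 301431
310726 = 1·301431 + 9295
301431 = 32·9295 + 3991
9295 = 2·3991 + 1313
3991 = 3·1313 + 52
1313 = 25·52 + 13
52 = 4·13 + 0
gcd = 13 and 13 | 4086472, so solutions exist. Divide through by 13: 238305x ≡ 314344 (mod 738817).
Now find 238305⁻¹ mod 738817:
738817 = 3×238305 + 23902
238305 = 9×23902 + 23187
23902 = 1×23187 + 715
23187 = 32×715 + 307
715 = 2×307 + 101
307 = 3×101 + 4
101 = 25×4 + 1
4 = 4×1 + 0
Back-substitute:
1 = 101 − 25·4
1 = −25·307 + 76·101
1 = 76·715 − 177·307
1 = −177·23187 + 5740·715
1 = 5740·23902 − 5917·23187
1 = −5917·238305 + 58993·23902
1 = 58993·738817 − 182896·238305
So 238305·(-182896) ≡ 1 (mod 738817), i.e. 238305⁻¹ ≡ 555921.
Then x ≡ 555921·314344 ≡ 262265 (mod 738817); the smallest non-negative solution is x = 262265.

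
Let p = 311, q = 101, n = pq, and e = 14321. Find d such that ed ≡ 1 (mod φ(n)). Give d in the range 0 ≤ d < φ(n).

φ(n) = (p−1)(q−1) = 310·100 = 31000.
Need d with 14321·d ≡ 1 (mod 31000). Apply the extended Euclidean algorithm:
31000 = 2*14321 + 2358
14321 = 6*2358 + 173
2358 = 13*173 + 109
173 = 1*109 + 64
109 = 1*64 + 45
64 = 1*45 + 19
45 = 2*19 + 7
19 = 2*7 + 5
7 = 1*5 + 2
5 = 2*2 + 1
2 = 2*1 + 0
Back-substitute:
1 = 5 − 2·2
1 = −2·7 + 3·5
1 = 3·19 − 8·7
1 = −8·45 + 19·19
1 = 19·64 − 27·45
1 = −27·109 + 46·64
1 = 46·173 − 73·109
1 = −73·2358 + 995·173
1 = 995·14321 − 6043·2358
1 = −6043·31000 + 13081·14321
So 14321·13081 ≡ 1 (mod 31000), hence d = 13081.

13081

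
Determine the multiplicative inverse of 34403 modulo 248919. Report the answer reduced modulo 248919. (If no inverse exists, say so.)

gcd(248919, 34403) by repeated division:
248919 = 7×34403 + 8098
34403 = 4×8098 + 2011
8098 = 4×2011 + 54
2011 = 37×54 + 13
54 = 4×13 + 2
13 = 6×2 + 1
2 = 2×1 + 0
gcd = 1, so the inverse exists. Back-substitute:
1 = 13 − 6·2
1 = −6·54 + 25·13
1 = 25·2011 − 931·54
1 = −931·8098 + 3749·2011
1 = 3749·34403 − 15927·8098
1 = −15927·248919 + 115238·34403
So 34403·115238 ≡ 1 (mod 248919).

115238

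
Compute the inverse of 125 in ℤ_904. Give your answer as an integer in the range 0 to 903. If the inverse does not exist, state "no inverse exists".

405

gcd(904, 125) by repeated division:
904 = 7×125 + 29
125 = 4×29 + 9
29 = 3×9 + 2
9 = 4×2 + 1
2 = 2×1 + 0
gcd = 1, so the inverse exists. Back-substitute:
1 = 9 − 4·2
1 = −4·29 + 13·9
1 = 13·125 − 56·29
1 = −56·904 + 405·125
So 125·405 ≡ 1 (mod 904).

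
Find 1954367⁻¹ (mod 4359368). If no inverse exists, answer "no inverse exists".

598415

gcd(4359368, 1954367) by repeated division:
4359368 = 2*1954367 + 450634
1954367 = 4*450634 + 151831
450634 = 2*151831 + 146972
151831 = 1*146972 + 4859
146972 = 30*4859 + 1202
4859 = 4*1202 + 51
1202 = 23*51 + 29
51 = 1*29 + 22
29 = 1*22 + 7
22 = 3*7 + 1
7 = 7*1 + 0
The gcd is 1. Working backward:
1 = 22 − 3·7
1 = −3·29 + 4·22
1 = 4·51 − 7·29
1 = −7·1202 + 165·51
1 = 165·4859 − 667·1202
1 = −667·146972 + 20175·4859
1 = 20175·151831 − 20842·146972
1 = −20842·450634 + 61859·151831
1 = 61859·1954367 − 268278·450634
1 = −268278·4359368 + 598415·1954367
So 1954367·598415 ≡ 1 (mod 4359368).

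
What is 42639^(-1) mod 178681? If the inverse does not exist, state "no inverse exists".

Extended Euclidean algorithm:
178681 = 4×42639 + 8125
42639 = 5×8125 + 2014
8125 = 4×2014 + 69
2014 = 29×69 + 13
69 = 5×13 + 4
13 = 3×4 + 1
4 = 4×1 + 0
The gcd is 1. Working backward:
1 = 13 − 3·4
1 = −3·69 + 16·13
1 = 16·2014 − 467·69
1 = −467·8125 + 1884·2014
1 = 1884·42639 − 9887·8125
1 = −9887·178681 + 41432·42639
So 42639·41432 ≡ 1 (mod 178681).

41432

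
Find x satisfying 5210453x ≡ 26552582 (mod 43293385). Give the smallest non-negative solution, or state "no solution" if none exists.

24810849

First find gcd(5210453, 43293385):
43293385 = 8*5210453 + 1609761
5210453 = 3*1609761 + 381170
1609761 = 4*381170 + 85081
381170 = 4*85081 + 40846
85081 = 2*40846 + 3389
40846 = 12*3389 + 178
3389 = 19*178 + 7
178 = 25*7 + 3
7 = 2*3 + 1
3 = 3*1 + 0
gcd = 1, so a unique solution mod 43293385 exists.
Back-substitute for the Bézout coefficients:
1 = 7 − 2·3
1 = −2·178 + 51·7
1 = 51·3389 − 971·178
1 = −971·40846 + 11703·3389
1 = 11703·85081 − 24377·40846
1 = −24377·381170 + 109211·85081
1 = 109211·1609761 − 461221·381170
1 = −461221·5210453 + 1492874·1609761
1 = 1492874·43293385 − 12404213·5210453
So 5210453·(-12404213) ≡ 1 (mod 43293385), giving 5210453⁻¹ ≡ 30889172.
x ≡ 5210453⁻¹·26552582 ≡ 30889172·26552582 ≡ 24810849 (mod 43293385).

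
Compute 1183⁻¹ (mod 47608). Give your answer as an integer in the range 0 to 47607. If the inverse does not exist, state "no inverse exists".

36863

Extended Euclidean algorithm:
47608 = 40·1183 + 288
1183 = 4·288 + 31
288 = 9·31 + 9
31 = 3·9 + 4
9 = 2·4 + 1
4 = 4·1 + 0
Since gcd(1183, 47608) = 1, back-substitute to write 1 as a combination:
1 = 9 − 2·4
1 = −2·31 + 7·9
1 = 7·288 − 65·31
1 = −65·1183 + 267·288
1 = 267·47608 − 10745·1183
So 1183·(-10745) ≡ 1 (mod 47608), and -10745 ≡ 36863 (mod 47608).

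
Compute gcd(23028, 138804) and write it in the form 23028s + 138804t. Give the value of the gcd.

Repeated division:
138804 = 6*23028 + 636
23028 = 36*636 + 132
636 = 4*132 + 108
132 = 1*108 + 24
108 = 4*24 + 12
24 = 2*12 + 0
gcd(23028, 138804) = 12.
Working backward:
12 = 108 − 4·24
12 = −4·132 + 5·108
12 = 5·636 − 24·132
12 = −24·23028 + 869·636
12 = 869·138804 − 5238·23028
So 12 = (869)·138804 + (-5238)·23028.

12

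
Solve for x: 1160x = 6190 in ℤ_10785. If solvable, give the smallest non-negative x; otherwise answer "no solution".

1214

First find gcd(1160, 10785):
10785 = 9*1160 + 345
1160 = 3*345 + 125
345 = 2*125 + 95
125 = 1*95 + 30
95 = 3*30 + 5
30 = 6*5 + 0
gcd = 5 and 5 | 6190, so solutions exist. Divide through by 5: 232x ≡ 1238 (mod 2157).
Now find 232⁻¹ mod 2157:
2157 = 9*232 + 69
232 = 3*69 + 25
69 = 2*25 + 19
25 = 1*19 + 6
19 = 3*6 + 1
6 = 6*1 + 0
Back-substitute:
1 = 19 − 3·6
1 = −3·25 + 4·19
1 = 4·69 − 11·25
1 = −11·232 + 37·69
1 = 37·2157 − 344·232
So 232·(-344) ≡ 1 (mod 2157), i.e. 232⁻¹ ≡ 1813.
Then x ≡ 1813·1238 ≡ 1214 (mod 2157); the smallest non-negative solution is x = 1214.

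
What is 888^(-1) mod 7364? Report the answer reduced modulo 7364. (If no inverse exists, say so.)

no inverse exists

Compute gcd(888, 7364):
7364 = 8×888 + 260
888 = 3×260 + 108
260 = 2×108 + 44
108 = 2×44 + 20
44 = 2×20 + 4
20 = 5×4 + 0
gcd(888, 7364) = 4 ≠ 1, so 888 has no multiplicative inverse modulo 7364.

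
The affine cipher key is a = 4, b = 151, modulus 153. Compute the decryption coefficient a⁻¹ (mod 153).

115

gcd(153, 4) by repeated division:
153 = 38*4 + 1
4 = 4*1 + 0
Since gcd(4, 153) = 1, back-substitute to write 1 as a combination:
1 = 153 − 38·4
Thus 4·(-38) ≡ 1 (mod 153); reducing, -38 mod 153 = 115.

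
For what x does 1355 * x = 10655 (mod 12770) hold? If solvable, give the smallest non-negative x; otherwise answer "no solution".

1299

First find gcd(1355, 12770):
12770 = 9*1355 + 575
1355 = 2*575 + 205
575 = 2*205 + 165
205 = 1*165 + 40
165 = 4*40 + 5
40 = 8*5 + 0
gcd = 5 and 5 | 10655, so solutions exist. Divide through by 5: 271x ≡ 2131 (mod 2554).
Now find 271⁻¹ mod 2554:
2554 = 9·271 + 115
271 = 2·115 + 41
115 = 2·41 + 33
41 = 1·33 + 8
33 = 4·8 + 1
8 = 8·1 + 0
Back-substitute:
1 = 33 − 4·8
1 = −4·41 + 5·33
1 = 5·115 − 14·41
1 = −14·271 + 33·115
1 = 33·2554 − 311·271
So 271·(-311) ≡ 1 (mod 2554), i.e. 271⁻¹ ≡ 2243.
Then x ≡ 2243·2131 ≡ 1299 (mod 2554); the smallest non-negative solution is x = 1299.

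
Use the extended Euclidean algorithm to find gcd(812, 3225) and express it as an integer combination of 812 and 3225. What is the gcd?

1

Euclidean algorithm:
3225 = 3×812 + 789
812 = 1×789 + 23
789 = 34×23 + 7
23 = 3×7 + 2
7 = 3×2 + 1
2 = 2×1 + 0
gcd(812, 3225) = 1.
Back-substituting:
1 = 7 − 3·2
1 = −3·23 + 10·7
1 = 10·789 − 343·23
1 = −343·812 + 353·789
1 = 353·3225 − 1402·812
So 1 = (353)·3225 + (-1402)·812.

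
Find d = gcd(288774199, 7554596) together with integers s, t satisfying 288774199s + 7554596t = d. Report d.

Apply Euclid's algorithm to 288774199 and 7554596:
288774199 = 38·7554596 + 1699551
7554596 = 4·1699551 + 756392
1699551 = 2·756392 + 186767
756392 = 4·186767 + 9324
186767 = 20·9324 + 287
9324 = 32·287 + 140
287 = 2·140 + 7
140 = 20·7 + 0
gcd(288774199, 7554596) = 7.
Back-substituting:
7 = 287 − 2·140
7 = −2·9324 + 65·287
7 = 65·186767 − 1302·9324
7 = −1302·756392 + 5273·186767
7 = 5273·1699551 − 11848·756392
7 = −11848·7554596 + 52665·1699551
7 = 52665·288774199 − 2013118·7554596
So 7 = (52665)·288774199 + (-2013118)·7554596.

7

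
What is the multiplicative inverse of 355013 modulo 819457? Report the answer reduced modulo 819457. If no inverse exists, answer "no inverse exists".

Apply the Euclidean algorithm to 819457 and 355013:
819457 = 2×355013 + 109431
355013 = 3×109431 + 26720
109431 = 4×26720 + 2551
26720 = 10×2551 + 1210
2551 = 2×1210 + 131
1210 = 9×131 + 31
131 = 4×31 + 7
31 = 4×7 + 3
7 = 2×3 + 1
3 = 3×1 + 0
The gcd is 1. Working backward:
1 = 7 − 2·3
1 = −2·31 + 9·7
1 = 9·131 − 38·31
1 = −38·1210 + 351·131
1 = 351·2551 − 740·1210
1 = −740·26720 + 7751·2551
1 = 7751·109431 − 31744·26720
1 = −31744·355013 + 102983·109431
1 = 102983·819457 − 237710·355013
Hence 355013⁻¹ ≡ -237710 ≡ 581747 (mod 819457).

581747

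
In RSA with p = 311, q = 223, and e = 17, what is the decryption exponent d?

φ(n) = (p−1)(q−1) = 310·222 = 68820.
Need d with 17·d ≡ 1 (mod 68820). Apply the extended Euclidean algorithm:
68820 = 4048*17 + 4
17 = 4*4 + 1
4 = 4*1 + 0
Back-substitute:
1 = 17 − 4·4
1 = −4·68820 + 16193·17
So 17·16193 ≡ 1 (mod 68820), hence d = 16193.

16193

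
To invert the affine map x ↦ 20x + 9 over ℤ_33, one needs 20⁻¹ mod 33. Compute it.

5

Extended Euclidean algorithm:
33 = 1·20 + 13
20 = 1·13 + 7
13 = 1·7 + 6
7 = 1·6 + 1
6 = 6·1 + 0
gcd = 1, so the inverse exists. Back-substitute:
1 = 7 − 6
1 = −13 + 2·7
1 = 2·20 − 3·13
1 = −3·33 + 5·20
So 20·5 ≡ 1 (mod 33).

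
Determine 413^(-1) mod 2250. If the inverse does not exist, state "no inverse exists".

1727

Run Euclid on (2250, 413):
2250 = 5*413 + 185
413 = 2*185 + 43
185 = 4*43 + 13
43 = 3*13 + 4
13 = 3*4 + 1
4 = 4*1 + 0
The gcd is 1. Working backward:
1 = 13 − 3·4
1 = −3·43 + 10·13
1 = 10·185 − 43·43
1 = −43·413 + 96·185
1 = 96·2250 − 523·413
So 413·(-523) ≡ 1 (mod 2250), and -523 ≡ 1727 (mod 2250).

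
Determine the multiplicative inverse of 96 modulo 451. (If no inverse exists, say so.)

Apply the Euclidean algorithm to 451 and 96:
451 = 4·96 + 67
96 = 1·67 + 29
67 = 2·29 + 9
29 = 3·9 + 2
9 = 4·2 + 1
2 = 2·1 + 0
gcd = 1, so the inverse exists. Back-substitute:
1 = 9 − 4·2
1 = −4·29 + 13·9
1 = 13·67 − 30·29
1 = −30·96 + 43·67
1 = 43·451 − 202·96
So 96·(-202) ≡ 1 (mod 451), and -202 ≡ 249 (mod 451).

249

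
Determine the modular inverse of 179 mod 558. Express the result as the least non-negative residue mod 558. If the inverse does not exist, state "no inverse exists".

53

gcd(558, 179) by repeated division:
558 = 3*179 + 21
179 = 8*21 + 11
21 = 1*11 + 10
11 = 1*10 + 1
10 = 10*1 + 0
The gcd is 1. Working backward:
1 = 11 − 10
1 = −21 + 2·11
1 = 2·179 − 17·21
1 = −17·558 + 53·179
So 179·53 ≡ 1 (mod 558).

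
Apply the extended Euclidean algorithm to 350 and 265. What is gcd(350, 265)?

Apply Euclid's algorithm to 350 and 265:
350 = 1·265 + 85
265 = 3·85 + 10
85 = 8·10 + 5
10 = 2·5 + 0
gcd(350, 265) = 5.
Back-substituting:
5 = 85 − 8·10
5 = −8·265 + 25·85
5 = 25·350 − 33·265
So 5 = (25)·350 + (-33)·265.

5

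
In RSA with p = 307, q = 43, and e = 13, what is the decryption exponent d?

φ(n) = (p−1)(q−1) = 306·42 = 12852.
Need d with 13·d ≡ 1 (mod 12852). Apply the extended Euclidean algorithm:
12852 = 988×13 + 8
13 = 1×8 + 5
8 = 1×5 + 3
5 = 1×3 + 2
3 = 1×2 + 1
2 = 2×1 + 0
Back-substitute:
1 = 3 − 2
1 = −5 + 2·3
1 = 2·8 − 3·5
1 = −3·13 + 5·8
1 = 5·12852 − 4943·13
So 13·(-4943) ≡ 1 (mod 12852), hence d ≡ -4943 ≡ 7909 (mod 12852).

7909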